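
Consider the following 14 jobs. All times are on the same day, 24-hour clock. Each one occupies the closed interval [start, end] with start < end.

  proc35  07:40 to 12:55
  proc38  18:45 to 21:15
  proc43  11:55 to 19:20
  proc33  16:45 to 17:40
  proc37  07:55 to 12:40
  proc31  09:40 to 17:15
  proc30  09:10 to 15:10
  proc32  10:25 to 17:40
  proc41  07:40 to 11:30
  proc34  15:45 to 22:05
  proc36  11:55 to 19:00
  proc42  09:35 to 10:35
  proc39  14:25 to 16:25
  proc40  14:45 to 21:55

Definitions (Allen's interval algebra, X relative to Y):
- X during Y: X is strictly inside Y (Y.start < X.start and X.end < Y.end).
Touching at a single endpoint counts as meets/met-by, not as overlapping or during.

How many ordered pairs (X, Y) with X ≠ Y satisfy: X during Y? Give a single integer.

Checking all 182 ordered pairs for relation 'during'; matching pairs in alphabetical order:
(proc33, proc34): proc33 during proc34 ✓
(proc33, proc36): proc33 during proc36 ✓
(proc33, proc40): proc33 during proc40 ✓
(proc33, proc43): proc33 during proc43 ✓
(proc37, proc35): proc37 during proc35 ✓
(proc38, proc34): proc38 during proc34 ✓
(proc38, proc40): proc38 during proc40 ✓
(proc39, proc31): proc39 during proc31 ✓
(proc39, proc32): proc39 during proc32 ✓
(proc39, proc36): proc39 during proc36 ✓
(proc39, proc43): proc39 during proc43 ✓
(proc42, proc30): proc42 during proc30 ✓
(proc42, proc35): proc42 during proc35 ✓
(proc42, proc37): proc42 during proc37 ✓
(proc42, proc41): proc42 during proc41 ✓
Count: 15.

15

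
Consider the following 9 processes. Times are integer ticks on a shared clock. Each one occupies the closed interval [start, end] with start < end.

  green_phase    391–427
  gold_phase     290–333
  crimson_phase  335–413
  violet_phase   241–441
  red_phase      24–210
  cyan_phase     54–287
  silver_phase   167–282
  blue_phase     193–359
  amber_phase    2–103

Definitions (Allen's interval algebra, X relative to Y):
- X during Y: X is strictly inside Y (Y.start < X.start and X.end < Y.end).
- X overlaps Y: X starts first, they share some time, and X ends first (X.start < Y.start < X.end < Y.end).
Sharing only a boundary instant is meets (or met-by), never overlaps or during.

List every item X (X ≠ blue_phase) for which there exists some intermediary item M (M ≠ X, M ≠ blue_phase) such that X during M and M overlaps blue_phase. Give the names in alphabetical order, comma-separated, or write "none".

Target blue_phase = [193, 359].
Intermediaries M with M overlaps blue_phase: cyan_phase, red_phase, silver_phase.
Via cyan_phase — items with X during cyan_phase: silver_phase.
Via red_phase — items with X during red_phase: none.
Via silver_phase — items with X during silver_phase: none.
Union: silver_phase.

silver_phase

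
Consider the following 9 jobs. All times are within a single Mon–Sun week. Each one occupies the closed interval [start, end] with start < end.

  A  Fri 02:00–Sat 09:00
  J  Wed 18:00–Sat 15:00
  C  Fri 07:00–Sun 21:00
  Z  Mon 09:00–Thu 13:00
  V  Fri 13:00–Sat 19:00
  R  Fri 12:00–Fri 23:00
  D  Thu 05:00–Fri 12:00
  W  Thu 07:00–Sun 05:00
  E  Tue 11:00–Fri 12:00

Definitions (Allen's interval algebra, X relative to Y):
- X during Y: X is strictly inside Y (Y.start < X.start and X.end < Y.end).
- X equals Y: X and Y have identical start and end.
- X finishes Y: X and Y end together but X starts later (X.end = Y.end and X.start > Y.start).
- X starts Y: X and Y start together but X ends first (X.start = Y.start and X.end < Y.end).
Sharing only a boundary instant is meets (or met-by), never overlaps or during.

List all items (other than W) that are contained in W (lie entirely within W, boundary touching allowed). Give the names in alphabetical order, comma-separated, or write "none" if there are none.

Target W = [Thu 07:00, Sun 05:00].
A [Fri 02:00, Sat 09:00] → during → yes.
C [Fri 07:00, Sun 21:00] → overlapped-by → no.
D [Thu 05:00, Fri 12:00] → overlaps → no.
E [Tue 11:00, Fri 12:00] → overlaps → no.
J [Wed 18:00, Sat 15:00] → overlaps → no.
R [Fri 12:00, Fri 23:00] → during → yes.
V [Fri 13:00, Sat 19:00] → during → yes.
Z [Mon 09:00, Thu 13:00] → overlaps → no.
Result: A, R, V.

A, R, V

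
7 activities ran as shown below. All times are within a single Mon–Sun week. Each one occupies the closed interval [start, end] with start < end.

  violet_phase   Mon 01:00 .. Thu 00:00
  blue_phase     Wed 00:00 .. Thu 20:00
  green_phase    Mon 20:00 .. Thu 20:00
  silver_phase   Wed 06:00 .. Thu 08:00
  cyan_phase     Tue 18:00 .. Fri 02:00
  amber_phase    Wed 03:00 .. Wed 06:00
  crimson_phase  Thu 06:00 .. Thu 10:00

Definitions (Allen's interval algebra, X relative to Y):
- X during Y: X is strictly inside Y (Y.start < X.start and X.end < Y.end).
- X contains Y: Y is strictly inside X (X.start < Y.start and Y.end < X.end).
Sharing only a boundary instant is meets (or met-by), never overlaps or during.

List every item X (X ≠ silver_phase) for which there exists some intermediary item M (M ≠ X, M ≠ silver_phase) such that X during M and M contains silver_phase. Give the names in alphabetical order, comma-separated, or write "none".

amber_phase, blue_phase, crimson_phase

Target silver_phase = [Wed 06:00, Thu 08:00].
Intermediaries M with M contains silver_phase: blue_phase, cyan_phase, green_phase.
Via blue_phase — items with X during blue_phase: amber_phase, crimson_phase.
Via cyan_phase — items with X during cyan_phase: amber_phase, blue_phase, crimson_phase.
Via green_phase — items with X during green_phase: amber_phase, crimson_phase.
Union: amber_phase, blue_phase, crimson_phase.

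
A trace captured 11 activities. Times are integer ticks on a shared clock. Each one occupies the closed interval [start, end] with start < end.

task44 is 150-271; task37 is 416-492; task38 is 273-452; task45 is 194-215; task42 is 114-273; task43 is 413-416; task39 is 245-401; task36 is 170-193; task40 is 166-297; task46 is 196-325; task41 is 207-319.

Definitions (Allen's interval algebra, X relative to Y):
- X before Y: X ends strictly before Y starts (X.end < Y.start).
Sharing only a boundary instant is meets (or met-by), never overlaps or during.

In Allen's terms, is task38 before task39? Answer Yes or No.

task38 = [273, 452], task39 = [245, 401].
Actual relation of task38 to task39: overlapped-by.
Asked whether 'before' holds → No.

No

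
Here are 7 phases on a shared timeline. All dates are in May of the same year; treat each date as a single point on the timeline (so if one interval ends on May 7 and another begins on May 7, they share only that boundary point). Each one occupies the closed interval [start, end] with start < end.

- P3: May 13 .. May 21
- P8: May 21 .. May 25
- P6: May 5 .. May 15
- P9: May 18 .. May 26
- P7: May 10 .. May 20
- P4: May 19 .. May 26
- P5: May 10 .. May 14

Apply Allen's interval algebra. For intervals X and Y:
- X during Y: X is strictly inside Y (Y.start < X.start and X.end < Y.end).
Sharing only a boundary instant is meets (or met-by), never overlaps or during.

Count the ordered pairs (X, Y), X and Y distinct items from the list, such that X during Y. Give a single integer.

3

Checking all 42 ordered pairs for relation 'during'; matching pairs in alphabetical order:
(P5, P6): P5 during P6 ✓
(P8, P4): P8 during P4 ✓
(P8, P9): P8 during P9 ✓
Count: 3.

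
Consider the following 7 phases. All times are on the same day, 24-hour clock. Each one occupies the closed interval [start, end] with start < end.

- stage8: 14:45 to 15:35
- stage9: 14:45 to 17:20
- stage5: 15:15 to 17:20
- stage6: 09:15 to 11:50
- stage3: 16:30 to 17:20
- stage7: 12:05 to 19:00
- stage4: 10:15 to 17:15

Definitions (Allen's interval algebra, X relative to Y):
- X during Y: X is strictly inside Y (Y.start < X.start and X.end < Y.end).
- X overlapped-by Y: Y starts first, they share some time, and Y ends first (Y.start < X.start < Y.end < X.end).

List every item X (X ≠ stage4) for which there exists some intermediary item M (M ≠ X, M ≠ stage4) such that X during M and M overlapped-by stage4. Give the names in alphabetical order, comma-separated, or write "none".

Target stage4 = [10:15, 17:15].
Intermediaries M with M overlapped-by stage4: stage3, stage5, stage7, stage9.
Via stage3 — items with X during stage3: none.
Via stage5 — items with X during stage5: none.
Via stage7 — items with X during stage7: stage3, stage5, stage8, stage9.
Via stage9 — items with X during stage9: none.
Union: stage3, stage5, stage8, stage9.

stage3, stage5, stage8, stage9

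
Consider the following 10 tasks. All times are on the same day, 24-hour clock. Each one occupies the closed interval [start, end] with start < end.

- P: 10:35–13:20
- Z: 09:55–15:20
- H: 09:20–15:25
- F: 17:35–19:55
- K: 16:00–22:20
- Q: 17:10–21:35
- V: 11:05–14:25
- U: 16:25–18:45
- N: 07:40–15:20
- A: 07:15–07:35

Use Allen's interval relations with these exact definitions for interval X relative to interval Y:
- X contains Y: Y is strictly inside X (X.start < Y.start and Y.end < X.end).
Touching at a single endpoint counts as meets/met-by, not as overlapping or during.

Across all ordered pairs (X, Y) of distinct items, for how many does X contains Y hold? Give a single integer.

11

Checking all 90 ordered pairs for relation 'contains'; matching pairs in alphabetical order:
(H, P): H contains P ✓
(H, V): H contains V ✓
(H, Z): H contains Z ✓
(K, F): K contains F ✓
(K, Q): K contains Q ✓
(K, U): K contains U ✓
(N, P): N contains P ✓
(N, V): N contains V ✓
(Q, F): Q contains F ✓
(Z, P): Z contains P ✓
(Z, V): Z contains V ✓
Count: 11.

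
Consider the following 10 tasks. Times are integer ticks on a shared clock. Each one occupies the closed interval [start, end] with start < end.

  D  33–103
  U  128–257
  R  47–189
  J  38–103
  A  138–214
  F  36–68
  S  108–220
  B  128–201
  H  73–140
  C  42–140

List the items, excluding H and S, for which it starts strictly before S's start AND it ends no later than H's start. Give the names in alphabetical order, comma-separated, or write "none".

Conditions: its start is strictly before S's start (X.start < 108) AND its end is no later than H's start (X.end <= 73).
A: start 138 < 108? ✗; end 214 <= 73? ✗ → no.
B: start 128 < 108? ✗; end 201 <= 73? ✗ → no.
C: start 42 < 108? ✓; end 140 <= 73? ✗ → no.
D: start 33 < 108? ✓; end 103 <= 73? ✗ → no.
F: start 36 < 108? ✓; end 68 <= 73? ✓ → yes.
J: start 38 < 108? ✓; end 103 <= 73? ✗ → no.
R: start 47 < 108? ✓; end 189 <= 73? ✗ → no.
U: start 128 < 108? ✗; end 257 <= 73? ✗ → no.
Result: F.

F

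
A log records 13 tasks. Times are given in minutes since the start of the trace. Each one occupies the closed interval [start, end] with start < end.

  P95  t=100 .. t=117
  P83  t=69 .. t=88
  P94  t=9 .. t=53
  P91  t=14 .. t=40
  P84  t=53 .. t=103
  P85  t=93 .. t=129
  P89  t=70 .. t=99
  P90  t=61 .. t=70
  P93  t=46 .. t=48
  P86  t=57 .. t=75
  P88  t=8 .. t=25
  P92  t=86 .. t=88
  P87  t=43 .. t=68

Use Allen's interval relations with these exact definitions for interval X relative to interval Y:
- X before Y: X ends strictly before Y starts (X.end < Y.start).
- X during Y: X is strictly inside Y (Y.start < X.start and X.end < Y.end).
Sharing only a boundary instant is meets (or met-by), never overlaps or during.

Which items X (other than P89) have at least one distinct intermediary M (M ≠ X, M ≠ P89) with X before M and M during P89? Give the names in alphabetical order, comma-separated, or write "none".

P86, P87, P88, P90, P91, P93, P94

Target P89 = [t=70, t=99].
Intermediaries M with M during P89: P92.
Via P92 — items with X before P92: P86, P87, P88, P90, P91, P93, P94.
Union: P86, P87, P88, P90, P91, P93, P94.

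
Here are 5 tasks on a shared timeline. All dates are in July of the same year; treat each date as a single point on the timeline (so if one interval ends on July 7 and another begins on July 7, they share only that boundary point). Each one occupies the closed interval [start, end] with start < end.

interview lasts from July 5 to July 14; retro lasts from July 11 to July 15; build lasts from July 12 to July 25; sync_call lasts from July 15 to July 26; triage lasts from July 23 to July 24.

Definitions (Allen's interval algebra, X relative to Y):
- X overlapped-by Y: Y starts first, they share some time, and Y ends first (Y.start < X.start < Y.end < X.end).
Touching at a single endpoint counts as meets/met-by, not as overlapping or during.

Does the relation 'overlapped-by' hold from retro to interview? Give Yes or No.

Yes

retro = [July 11, July 15], interview = [July 5, July 14].
Actual relation of retro to interview: overlapped-by.
Asked whether 'overlapped-by' holds → Yes.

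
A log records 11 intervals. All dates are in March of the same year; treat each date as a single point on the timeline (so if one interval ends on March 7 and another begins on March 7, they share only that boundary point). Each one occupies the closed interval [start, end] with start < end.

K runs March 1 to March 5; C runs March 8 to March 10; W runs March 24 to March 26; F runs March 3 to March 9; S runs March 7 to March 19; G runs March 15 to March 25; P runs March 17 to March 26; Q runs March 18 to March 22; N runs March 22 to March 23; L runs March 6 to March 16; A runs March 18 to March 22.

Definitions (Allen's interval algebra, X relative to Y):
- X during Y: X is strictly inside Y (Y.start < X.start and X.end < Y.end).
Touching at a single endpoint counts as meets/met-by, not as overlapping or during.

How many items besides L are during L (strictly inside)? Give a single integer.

1

Target L = [March 6, March 16].
A [March 18, March 22] → after → no.
C [March 8, March 10] → during → counts.
F [March 3, March 9] → overlaps → no.
G [March 15, March 25] → overlapped-by → no.
K [March 1, March 5] → before → no.
N [March 22, March 23] → after → no.
P [March 17, March 26] → after → no.
Q [March 18, March 22] → after → no.
S [March 7, March 19] → overlapped-by → no.
W [March 24, March 26] → after → no.
Total: 1.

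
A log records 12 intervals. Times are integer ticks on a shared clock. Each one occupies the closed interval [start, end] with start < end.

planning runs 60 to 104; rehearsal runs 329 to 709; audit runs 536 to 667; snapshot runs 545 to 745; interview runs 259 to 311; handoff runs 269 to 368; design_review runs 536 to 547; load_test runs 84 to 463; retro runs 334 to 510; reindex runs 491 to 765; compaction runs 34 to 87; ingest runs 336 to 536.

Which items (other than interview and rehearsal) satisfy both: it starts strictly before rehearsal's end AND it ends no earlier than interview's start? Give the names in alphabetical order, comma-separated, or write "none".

Conditions: its start is strictly before rehearsal's end (X.start < 709) AND its end is no earlier than interview's start (X.end >= 259).
audit: start 536 < 709? ✓; end 667 >= 259? ✓ → yes.
compaction: start 34 < 709? ✓; end 87 >= 259? ✗ → no.
design_review: start 536 < 709? ✓; end 547 >= 259? ✓ → yes.
handoff: start 269 < 709? ✓; end 368 >= 259? ✓ → yes.
ingest: start 336 < 709? ✓; end 536 >= 259? ✓ → yes.
load_test: start 84 < 709? ✓; end 463 >= 259? ✓ → yes.
planning: start 60 < 709? ✓; end 104 >= 259? ✗ → no.
reindex: start 491 < 709? ✓; end 765 >= 259? ✓ → yes.
retro: start 334 < 709? ✓; end 510 >= 259? ✓ → yes.
snapshot: start 545 < 709? ✓; end 745 >= 259? ✓ → yes.
Result: audit, design_review, handoff, ingest, load_test, reindex, retro, snapshot.

audit, design_review, handoff, ingest, load_test, reindex, retro, snapshot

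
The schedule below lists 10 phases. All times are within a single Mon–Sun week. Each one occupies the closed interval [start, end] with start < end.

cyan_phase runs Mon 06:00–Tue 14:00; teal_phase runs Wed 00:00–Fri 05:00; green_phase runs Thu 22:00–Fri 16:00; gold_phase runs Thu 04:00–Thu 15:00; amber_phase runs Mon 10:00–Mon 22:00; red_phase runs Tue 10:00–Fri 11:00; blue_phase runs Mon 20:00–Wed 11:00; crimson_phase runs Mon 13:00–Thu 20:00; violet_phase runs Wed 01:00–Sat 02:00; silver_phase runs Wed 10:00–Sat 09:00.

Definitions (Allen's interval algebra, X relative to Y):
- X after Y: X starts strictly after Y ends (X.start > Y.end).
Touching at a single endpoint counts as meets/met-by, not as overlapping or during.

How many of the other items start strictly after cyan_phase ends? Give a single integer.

5

Target cyan_phase = [Mon 06:00, Tue 14:00].
amber_phase [Mon 10:00, Mon 22:00] → during → no.
blue_phase [Mon 20:00, Wed 11:00] → overlapped-by → no.
crimson_phase [Mon 13:00, Thu 20:00] → overlapped-by → no.
gold_phase [Thu 04:00, Thu 15:00] → after → counts.
green_phase [Thu 22:00, Fri 16:00] → after → counts.
red_phase [Tue 10:00, Fri 11:00] → overlapped-by → no.
silver_phase [Wed 10:00, Sat 09:00] → after → counts.
teal_phase [Wed 00:00, Fri 05:00] → after → counts.
violet_phase [Wed 01:00, Sat 02:00] → after → counts.
Total: 5.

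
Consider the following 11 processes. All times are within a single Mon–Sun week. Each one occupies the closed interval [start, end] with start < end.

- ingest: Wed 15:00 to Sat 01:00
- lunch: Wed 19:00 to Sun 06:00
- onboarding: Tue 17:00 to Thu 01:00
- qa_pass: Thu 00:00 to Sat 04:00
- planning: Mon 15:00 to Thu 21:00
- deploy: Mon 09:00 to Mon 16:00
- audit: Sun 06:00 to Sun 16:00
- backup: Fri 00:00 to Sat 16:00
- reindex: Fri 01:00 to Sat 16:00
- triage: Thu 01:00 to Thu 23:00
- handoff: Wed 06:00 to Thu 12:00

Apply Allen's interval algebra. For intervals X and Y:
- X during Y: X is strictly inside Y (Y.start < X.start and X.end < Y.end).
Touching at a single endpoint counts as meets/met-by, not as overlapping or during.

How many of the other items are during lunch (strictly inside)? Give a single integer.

4

Target lunch = [Wed 19:00, Sun 06:00].
audit [Sun 06:00, Sun 16:00] → met-by → no.
backup [Fri 00:00, Sat 16:00] → during → counts.
deploy [Mon 09:00, Mon 16:00] → before → no.
handoff [Wed 06:00, Thu 12:00] → overlaps → no.
ingest [Wed 15:00, Sat 01:00] → overlaps → no.
onboarding [Tue 17:00, Thu 01:00] → overlaps → no.
planning [Mon 15:00, Thu 21:00] → overlaps → no.
qa_pass [Thu 00:00, Sat 04:00] → during → counts.
reindex [Fri 01:00, Sat 16:00] → during → counts.
triage [Thu 01:00, Thu 23:00] → during → counts.
Total: 4.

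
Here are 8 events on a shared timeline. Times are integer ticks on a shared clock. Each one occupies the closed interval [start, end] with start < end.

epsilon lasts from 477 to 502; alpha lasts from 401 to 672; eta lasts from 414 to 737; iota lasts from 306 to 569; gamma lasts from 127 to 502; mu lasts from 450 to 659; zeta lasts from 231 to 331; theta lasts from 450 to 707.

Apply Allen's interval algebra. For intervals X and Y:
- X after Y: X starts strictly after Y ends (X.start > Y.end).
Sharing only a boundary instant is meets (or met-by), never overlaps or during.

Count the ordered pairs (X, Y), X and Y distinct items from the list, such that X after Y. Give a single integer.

Checking all 56 ordered pairs for relation 'after'; matching pairs in alphabetical order:
(alpha, zeta): alpha after zeta ✓
(epsilon, zeta): epsilon after zeta ✓
(eta, zeta): eta after zeta ✓
(mu, zeta): mu after zeta ✓
(theta, zeta): theta after zeta ✓
Count: 5.

5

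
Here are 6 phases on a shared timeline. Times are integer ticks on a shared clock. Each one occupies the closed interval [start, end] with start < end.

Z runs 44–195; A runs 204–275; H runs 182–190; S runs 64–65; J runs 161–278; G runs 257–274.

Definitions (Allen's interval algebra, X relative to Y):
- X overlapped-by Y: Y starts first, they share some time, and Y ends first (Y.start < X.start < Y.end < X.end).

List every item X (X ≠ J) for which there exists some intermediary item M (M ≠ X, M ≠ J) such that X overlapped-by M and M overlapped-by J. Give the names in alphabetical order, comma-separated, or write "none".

Target J = [161, 278].
Intermediaries M with M overlapped-by J: none.
Union: none.

none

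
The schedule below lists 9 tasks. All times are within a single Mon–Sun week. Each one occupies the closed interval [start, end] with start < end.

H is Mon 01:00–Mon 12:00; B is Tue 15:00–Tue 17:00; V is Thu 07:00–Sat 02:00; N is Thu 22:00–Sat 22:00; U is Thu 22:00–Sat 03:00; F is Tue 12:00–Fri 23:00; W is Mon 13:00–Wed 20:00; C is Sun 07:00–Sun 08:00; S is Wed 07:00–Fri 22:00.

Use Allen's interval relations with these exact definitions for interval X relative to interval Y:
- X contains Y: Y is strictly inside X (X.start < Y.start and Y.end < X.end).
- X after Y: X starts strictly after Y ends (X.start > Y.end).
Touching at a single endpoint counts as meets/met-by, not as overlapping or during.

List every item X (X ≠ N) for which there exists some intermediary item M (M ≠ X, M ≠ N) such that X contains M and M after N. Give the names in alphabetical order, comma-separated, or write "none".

none

Target N = [Thu 22:00, Sat 22:00].
Intermediaries M with M after N: C.
Via C — items with X contains C: none.
Union: none.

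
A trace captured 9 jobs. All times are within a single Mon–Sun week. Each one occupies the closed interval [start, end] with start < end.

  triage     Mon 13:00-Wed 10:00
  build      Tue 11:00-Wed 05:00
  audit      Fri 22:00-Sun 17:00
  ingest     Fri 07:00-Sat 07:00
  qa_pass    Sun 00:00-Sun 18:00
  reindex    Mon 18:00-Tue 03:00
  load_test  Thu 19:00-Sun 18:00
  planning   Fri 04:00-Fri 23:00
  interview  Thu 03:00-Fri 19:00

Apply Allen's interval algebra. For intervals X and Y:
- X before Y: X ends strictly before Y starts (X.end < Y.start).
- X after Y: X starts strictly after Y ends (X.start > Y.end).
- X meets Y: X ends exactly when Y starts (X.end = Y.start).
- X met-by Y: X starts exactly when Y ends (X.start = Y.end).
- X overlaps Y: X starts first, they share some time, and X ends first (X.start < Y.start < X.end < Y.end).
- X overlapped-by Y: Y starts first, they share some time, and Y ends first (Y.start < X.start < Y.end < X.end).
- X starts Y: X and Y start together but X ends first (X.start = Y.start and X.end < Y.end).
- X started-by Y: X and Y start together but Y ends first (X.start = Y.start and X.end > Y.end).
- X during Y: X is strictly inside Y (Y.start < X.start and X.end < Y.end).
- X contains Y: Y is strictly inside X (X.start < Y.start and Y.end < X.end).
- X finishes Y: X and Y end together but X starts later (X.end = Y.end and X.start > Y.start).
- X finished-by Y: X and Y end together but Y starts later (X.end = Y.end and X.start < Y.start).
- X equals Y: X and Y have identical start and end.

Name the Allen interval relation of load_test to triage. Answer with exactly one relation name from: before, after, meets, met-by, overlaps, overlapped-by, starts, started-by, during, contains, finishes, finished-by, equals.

after

load_test = [Thu 19:00, Sun 18:00]; triage = [Mon 13:00, Wed 10:00].
Compare endpoints: load_test.start > triage.start, load_test.start > triage.end, load_test.end > triage.start, load_test.end > triage.end.
That pattern is 'after'.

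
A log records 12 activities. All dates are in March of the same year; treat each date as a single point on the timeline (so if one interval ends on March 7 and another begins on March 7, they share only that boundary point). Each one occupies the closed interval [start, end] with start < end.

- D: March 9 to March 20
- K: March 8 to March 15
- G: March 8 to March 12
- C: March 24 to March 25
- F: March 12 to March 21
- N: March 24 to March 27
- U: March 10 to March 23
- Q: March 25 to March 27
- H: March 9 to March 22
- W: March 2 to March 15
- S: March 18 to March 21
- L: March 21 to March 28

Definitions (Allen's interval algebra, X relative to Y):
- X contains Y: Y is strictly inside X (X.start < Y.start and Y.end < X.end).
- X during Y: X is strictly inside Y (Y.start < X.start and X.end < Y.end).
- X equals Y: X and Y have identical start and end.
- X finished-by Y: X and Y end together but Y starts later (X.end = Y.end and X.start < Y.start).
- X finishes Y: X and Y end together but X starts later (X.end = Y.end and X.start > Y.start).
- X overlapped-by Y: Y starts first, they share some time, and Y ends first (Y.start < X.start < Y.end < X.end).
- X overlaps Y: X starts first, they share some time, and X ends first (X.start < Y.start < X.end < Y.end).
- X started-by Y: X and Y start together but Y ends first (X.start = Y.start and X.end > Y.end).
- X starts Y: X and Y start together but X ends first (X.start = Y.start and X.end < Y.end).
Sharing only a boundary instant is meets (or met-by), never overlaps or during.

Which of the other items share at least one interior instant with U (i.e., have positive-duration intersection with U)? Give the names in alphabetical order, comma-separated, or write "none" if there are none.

D, F, G, H, K, L, S, W

Target U = [March 10, March 23].
C [March 24, March 25] → after → no.
D [March 9, March 20] → overlaps → yes.
F [March 12, March 21] → during → yes.
G [March 8, March 12] → overlaps → yes.
H [March 9, March 22] → overlaps → yes.
K [March 8, March 15] → overlaps → yes.
L [March 21, March 28] → overlapped-by → yes.
N [March 24, March 27] → after → no.
Q [March 25, March 27] → after → no.
S [March 18, March 21] → during → yes.
W [March 2, March 15] → overlaps → yes.
Result: D, F, G, H, K, L, S, W.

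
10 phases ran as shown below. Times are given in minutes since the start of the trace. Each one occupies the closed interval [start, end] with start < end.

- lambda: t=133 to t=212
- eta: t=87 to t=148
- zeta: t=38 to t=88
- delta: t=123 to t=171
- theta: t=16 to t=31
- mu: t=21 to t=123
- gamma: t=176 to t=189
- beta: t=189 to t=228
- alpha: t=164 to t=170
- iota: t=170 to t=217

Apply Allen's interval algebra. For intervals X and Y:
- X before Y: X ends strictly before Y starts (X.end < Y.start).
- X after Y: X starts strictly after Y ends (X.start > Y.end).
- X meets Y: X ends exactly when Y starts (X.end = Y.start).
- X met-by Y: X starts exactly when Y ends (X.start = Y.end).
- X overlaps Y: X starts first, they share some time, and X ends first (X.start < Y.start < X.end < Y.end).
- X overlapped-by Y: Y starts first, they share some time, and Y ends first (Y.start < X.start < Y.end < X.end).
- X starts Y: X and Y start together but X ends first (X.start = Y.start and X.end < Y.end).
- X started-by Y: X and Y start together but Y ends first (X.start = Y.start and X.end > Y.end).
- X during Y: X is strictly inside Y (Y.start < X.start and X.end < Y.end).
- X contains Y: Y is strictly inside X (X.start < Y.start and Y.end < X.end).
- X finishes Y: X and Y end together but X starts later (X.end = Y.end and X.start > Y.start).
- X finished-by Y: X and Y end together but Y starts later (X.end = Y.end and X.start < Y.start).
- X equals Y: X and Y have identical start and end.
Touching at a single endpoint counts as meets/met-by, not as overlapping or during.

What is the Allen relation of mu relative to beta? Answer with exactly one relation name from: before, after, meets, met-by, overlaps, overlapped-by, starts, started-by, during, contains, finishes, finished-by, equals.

mu = [t=21, t=123]; beta = [t=189, t=228].
Compare endpoints: mu.start < beta.start, mu.start < beta.end, mu.end < beta.start, mu.end < beta.end.
That pattern is 'before'.

before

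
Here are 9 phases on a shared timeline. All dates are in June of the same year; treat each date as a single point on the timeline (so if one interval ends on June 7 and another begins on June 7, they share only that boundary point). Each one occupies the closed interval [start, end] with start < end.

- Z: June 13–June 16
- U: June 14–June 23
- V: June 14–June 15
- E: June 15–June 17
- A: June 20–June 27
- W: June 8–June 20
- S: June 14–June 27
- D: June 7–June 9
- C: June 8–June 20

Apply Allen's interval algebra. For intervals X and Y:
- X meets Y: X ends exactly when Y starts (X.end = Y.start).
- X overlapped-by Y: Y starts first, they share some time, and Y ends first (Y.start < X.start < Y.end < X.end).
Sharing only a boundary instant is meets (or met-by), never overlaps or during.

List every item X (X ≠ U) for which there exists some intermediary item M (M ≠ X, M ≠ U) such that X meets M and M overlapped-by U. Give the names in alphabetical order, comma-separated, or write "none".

C, W

Target U = [June 14, June 23].
Intermediaries M with M overlapped-by U: A.
Via A — items with X meets A: C, W.
Union: C, W.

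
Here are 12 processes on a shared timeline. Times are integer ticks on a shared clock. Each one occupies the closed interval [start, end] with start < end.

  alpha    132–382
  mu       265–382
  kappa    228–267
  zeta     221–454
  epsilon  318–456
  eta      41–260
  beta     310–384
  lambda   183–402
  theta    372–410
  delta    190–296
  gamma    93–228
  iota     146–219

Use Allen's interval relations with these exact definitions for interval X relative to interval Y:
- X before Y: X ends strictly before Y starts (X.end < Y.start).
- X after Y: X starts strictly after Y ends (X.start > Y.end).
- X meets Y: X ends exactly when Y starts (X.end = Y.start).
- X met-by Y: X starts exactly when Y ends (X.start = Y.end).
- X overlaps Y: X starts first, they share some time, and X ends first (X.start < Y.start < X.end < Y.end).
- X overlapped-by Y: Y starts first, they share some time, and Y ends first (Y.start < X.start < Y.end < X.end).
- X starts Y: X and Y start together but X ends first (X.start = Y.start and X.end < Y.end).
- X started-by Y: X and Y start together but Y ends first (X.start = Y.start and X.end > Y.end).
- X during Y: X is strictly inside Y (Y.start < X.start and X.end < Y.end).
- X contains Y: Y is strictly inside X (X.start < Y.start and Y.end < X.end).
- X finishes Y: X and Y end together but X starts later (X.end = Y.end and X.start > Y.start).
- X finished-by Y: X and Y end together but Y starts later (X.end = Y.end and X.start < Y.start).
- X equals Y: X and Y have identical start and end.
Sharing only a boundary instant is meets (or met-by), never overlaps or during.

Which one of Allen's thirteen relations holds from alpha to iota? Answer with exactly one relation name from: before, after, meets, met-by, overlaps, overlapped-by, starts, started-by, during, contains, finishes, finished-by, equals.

contains

alpha = [132, 382]; iota = [146, 219].
Compare endpoints: alpha.start < iota.start, alpha.start < iota.end, alpha.end > iota.start, alpha.end > iota.end.
That pattern is 'contains'.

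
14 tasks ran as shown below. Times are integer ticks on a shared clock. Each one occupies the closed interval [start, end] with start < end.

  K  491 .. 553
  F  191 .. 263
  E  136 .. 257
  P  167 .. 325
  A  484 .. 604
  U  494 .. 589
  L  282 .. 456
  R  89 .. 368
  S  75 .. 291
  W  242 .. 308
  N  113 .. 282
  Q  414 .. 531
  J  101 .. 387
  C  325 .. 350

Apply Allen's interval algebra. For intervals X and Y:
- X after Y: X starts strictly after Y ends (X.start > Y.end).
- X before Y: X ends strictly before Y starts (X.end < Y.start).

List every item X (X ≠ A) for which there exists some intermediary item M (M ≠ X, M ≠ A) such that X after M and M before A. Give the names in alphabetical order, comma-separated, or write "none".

C, K, L, Q, U

Target A = [484, 604].
Intermediaries M with M before A: C, E, F, J, L, N, P, R, S, W.
Via C — items with X after C: K, Q, U.
Via E — items with X after E: C, K, L, Q, U.
Via F — items with X after F: C, K, L, Q, U.
Via J — items with X after J: K, Q, U.
Via L — items with X after L: K, U.
Via N — items with X after N: C, K, Q, U.
Via P — items with X after P: K, Q, U.
Via R — items with X after R: K, Q, U.
Via S — items with X after S: C, K, Q, U.
Via W — items with X after W: C, K, Q, U.
Union: C, K, L, Q, U.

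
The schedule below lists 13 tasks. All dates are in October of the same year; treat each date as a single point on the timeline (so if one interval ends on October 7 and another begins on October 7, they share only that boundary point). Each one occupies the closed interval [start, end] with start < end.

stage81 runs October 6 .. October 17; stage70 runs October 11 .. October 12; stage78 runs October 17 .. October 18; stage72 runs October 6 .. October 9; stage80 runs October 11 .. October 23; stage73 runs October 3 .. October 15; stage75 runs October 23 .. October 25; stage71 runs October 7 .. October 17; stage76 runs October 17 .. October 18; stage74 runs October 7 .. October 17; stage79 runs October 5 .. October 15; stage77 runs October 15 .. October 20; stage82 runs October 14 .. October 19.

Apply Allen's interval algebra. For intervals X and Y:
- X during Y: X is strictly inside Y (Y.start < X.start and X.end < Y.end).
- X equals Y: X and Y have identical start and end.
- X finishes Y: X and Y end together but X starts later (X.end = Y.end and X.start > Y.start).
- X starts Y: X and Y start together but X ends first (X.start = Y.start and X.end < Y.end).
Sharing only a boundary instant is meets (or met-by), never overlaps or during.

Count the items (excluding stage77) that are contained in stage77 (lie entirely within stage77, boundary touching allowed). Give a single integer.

Target stage77 = [October 15, October 20].
stage70 [October 11, October 12] → before → no.
stage71 [October 7, October 17] → overlaps → no.
stage72 [October 6, October 9] → before → no.
stage73 [October 3, October 15] → meets → no.
stage74 [October 7, October 17] → overlaps → no.
stage75 [October 23, October 25] → after → no.
stage76 [October 17, October 18] → during → counts.
stage78 [October 17, October 18] → during → counts.
stage79 [October 5, October 15] → meets → no.
stage80 [October 11, October 23] → contains → no.
stage81 [October 6, October 17] → overlaps → no.
stage82 [October 14, October 19] → overlaps → no.
Total: 2.

2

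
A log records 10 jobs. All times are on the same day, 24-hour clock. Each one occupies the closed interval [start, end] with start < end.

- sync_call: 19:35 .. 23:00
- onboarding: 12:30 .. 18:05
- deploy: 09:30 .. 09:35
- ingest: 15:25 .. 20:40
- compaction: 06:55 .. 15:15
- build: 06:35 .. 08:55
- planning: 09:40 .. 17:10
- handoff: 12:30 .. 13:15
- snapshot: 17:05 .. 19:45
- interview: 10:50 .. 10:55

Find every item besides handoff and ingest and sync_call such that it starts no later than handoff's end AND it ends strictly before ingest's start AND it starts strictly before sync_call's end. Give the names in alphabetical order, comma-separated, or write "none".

Conditions: its start is no later than handoff's end (X.start <= 13:15) AND its end is strictly before ingest's start (X.end < 15:25) AND its start is strictly before sync_call's end (X.start < 23:00).
build: start 06:35 <= 13:15? ✓; end 08:55 < 15:25? ✓; start 06:35 < 23:00? ✓ → yes.
compaction: start 06:55 <= 13:15? ✓; end 15:15 < 15:25? ✓; start 06:55 < 23:00? ✓ → yes.
deploy: start 09:30 <= 13:15? ✓; end 09:35 < 15:25? ✓; start 09:30 < 23:00? ✓ → yes.
interview: start 10:50 <= 13:15? ✓; end 10:55 < 15:25? ✓; start 10:50 < 23:00? ✓ → yes.
onboarding: start 12:30 <= 13:15? ✓; end 18:05 < 15:25? ✗; start 12:30 < 23:00? ✓ → no.
planning: start 09:40 <= 13:15? ✓; end 17:10 < 15:25? ✗; start 09:40 < 23:00? ✓ → no.
snapshot: start 17:05 <= 13:15? ✗; end 19:45 < 15:25? ✗; start 17:05 < 23:00? ✓ → no.
Result: build, compaction, deploy, interview.

build, compaction, deploy, interview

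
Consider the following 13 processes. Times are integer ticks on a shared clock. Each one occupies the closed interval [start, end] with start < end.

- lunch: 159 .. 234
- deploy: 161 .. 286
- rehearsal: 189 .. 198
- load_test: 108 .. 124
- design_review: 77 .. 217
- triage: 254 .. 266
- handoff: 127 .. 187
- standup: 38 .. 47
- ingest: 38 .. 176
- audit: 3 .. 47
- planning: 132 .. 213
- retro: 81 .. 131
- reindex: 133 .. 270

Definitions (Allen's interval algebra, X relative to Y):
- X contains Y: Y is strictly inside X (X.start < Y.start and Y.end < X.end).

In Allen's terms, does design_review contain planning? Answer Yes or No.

Yes

design_review = [77, 217], planning = [132, 213].
Actual relation of design_review to planning: contains.
Asked whether 'contains' holds → Yes.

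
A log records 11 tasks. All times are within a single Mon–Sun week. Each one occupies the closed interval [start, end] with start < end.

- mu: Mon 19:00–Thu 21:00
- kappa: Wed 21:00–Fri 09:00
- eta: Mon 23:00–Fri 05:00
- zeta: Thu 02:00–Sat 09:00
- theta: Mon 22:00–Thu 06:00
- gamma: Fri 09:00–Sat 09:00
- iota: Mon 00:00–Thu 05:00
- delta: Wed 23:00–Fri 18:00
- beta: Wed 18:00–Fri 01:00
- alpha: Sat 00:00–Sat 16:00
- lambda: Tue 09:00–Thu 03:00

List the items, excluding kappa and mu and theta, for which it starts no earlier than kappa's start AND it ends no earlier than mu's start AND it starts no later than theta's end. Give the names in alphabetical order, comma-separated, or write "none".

delta, zeta

Conditions: its start is no earlier than kappa's start (X.start >= Wed 21:00) AND its end is no earlier than mu's start (X.end >= Mon 19:00) AND its start is no later than theta's end (X.start <= Thu 06:00).
alpha: start Sat 00:00 >= Wed 21:00? ✓; end Sat 16:00 >= Mon 19:00? ✓; start Sat 00:00 <= Thu 06:00? ✗ → no.
beta: start Wed 18:00 >= Wed 21:00? ✗; end Fri 01:00 >= Mon 19:00? ✓; start Wed 18:00 <= Thu 06:00? ✓ → no.
delta: start Wed 23:00 >= Wed 21:00? ✓; end Fri 18:00 >= Mon 19:00? ✓; start Wed 23:00 <= Thu 06:00? ✓ → yes.
eta: start Mon 23:00 >= Wed 21:00? ✗; end Fri 05:00 >= Mon 19:00? ✓; start Mon 23:00 <= Thu 06:00? ✓ → no.
gamma: start Fri 09:00 >= Wed 21:00? ✓; end Sat 09:00 >= Mon 19:00? ✓; start Fri 09:00 <= Thu 06:00? ✗ → no.
iota: start Mon 00:00 >= Wed 21:00? ✗; end Thu 05:00 >= Mon 19:00? ✓; start Mon 00:00 <= Thu 06:00? ✓ → no.
lambda: start Tue 09:00 >= Wed 21:00? ✗; end Thu 03:00 >= Mon 19:00? ✓; start Tue 09:00 <= Thu 06:00? ✓ → no.
zeta: start Thu 02:00 >= Wed 21:00? ✓; end Sat 09:00 >= Mon 19:00? ✓; start Thu 02:00 <= Thu 06:00? ✓ → yes.
Result: delta, zeta.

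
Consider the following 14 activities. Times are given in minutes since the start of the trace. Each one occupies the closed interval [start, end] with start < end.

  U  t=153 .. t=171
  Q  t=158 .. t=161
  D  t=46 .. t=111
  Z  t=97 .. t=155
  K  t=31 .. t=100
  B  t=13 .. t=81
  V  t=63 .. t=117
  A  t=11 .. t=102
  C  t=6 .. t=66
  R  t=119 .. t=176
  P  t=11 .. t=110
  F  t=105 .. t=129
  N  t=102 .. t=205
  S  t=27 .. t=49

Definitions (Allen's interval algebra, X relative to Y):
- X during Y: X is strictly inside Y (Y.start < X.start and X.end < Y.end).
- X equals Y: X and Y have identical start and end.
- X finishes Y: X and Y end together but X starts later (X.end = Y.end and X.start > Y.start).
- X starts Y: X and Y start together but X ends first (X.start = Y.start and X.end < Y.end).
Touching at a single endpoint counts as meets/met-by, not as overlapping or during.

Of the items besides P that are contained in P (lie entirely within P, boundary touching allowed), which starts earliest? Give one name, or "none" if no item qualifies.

A

Target P = [t=11, t=110].
A [t=11, t=102] → starts → candidate.
B [t=13, t=81] → during → candidate.
C [t=6, t=66] → overlaps → excluded.
D [t=46, t=111] → overlapped-by → excluded.
F [t=105, t=129] → overlapped-by → excluded.
K [t=31, t=100] → during → candidate.
N [t=102, t=205] → overlapped-by → excluded.
Q [t=158, t=161] → after → excluded.
R [t=119, t=176] → after → excluded.
S [t=27, t=49] → during → candidate.
U [t=153, t=171] → after → excluded.
V [t=63, t=117] → overlapped-by → excluded.
Z [t=97, t=155] → overlapped-by → excluded.
Among candidates, earliest start is t=11 → A.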